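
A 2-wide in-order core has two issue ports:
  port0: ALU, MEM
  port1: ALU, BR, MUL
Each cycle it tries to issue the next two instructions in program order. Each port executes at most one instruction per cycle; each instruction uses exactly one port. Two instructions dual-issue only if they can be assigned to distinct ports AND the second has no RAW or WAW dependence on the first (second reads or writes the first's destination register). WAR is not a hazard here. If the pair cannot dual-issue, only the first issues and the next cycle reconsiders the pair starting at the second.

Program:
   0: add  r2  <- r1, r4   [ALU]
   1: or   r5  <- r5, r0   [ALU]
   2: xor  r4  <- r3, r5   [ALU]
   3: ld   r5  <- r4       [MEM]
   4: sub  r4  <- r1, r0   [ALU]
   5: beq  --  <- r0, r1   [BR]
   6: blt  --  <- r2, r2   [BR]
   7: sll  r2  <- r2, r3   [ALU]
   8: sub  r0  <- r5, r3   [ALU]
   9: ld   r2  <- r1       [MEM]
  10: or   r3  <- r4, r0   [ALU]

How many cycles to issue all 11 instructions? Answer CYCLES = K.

  cy0 -> i0/i1 (add/or) dual
  cy1 -> i2 (xor) RAW r4
  cy2 -> i3/i4 (ld/sub) dual
  cy3 -> i5 (beq) no-port BR/BR
  cy4 -> i6/i7 (blt/sll) dual
  cy5 -> i8/i9 (sub/ld) dual
  cy6 -> i10 (or) tail

CYCLES = 7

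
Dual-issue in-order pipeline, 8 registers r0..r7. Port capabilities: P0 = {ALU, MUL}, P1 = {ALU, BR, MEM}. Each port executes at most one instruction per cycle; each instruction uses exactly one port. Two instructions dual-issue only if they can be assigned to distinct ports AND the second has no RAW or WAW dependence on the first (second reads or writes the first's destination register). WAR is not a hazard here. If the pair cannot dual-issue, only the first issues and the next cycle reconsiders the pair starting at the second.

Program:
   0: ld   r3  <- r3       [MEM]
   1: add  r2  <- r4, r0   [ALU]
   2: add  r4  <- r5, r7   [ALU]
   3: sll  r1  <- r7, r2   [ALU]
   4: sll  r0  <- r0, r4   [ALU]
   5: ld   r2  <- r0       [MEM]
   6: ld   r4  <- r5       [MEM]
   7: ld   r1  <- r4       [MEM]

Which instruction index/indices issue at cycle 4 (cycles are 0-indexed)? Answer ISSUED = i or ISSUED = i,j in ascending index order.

0. ld+add @i0&i1  | dual
1. add+sll @i2&i3  | dual
2. sll @i4  | RAW r0
3. ld @i5  | no-port MEM/MEM
4. ld @i6  | no-port MEM/MEM
5. ld @i7  | tail

ISSUED = 6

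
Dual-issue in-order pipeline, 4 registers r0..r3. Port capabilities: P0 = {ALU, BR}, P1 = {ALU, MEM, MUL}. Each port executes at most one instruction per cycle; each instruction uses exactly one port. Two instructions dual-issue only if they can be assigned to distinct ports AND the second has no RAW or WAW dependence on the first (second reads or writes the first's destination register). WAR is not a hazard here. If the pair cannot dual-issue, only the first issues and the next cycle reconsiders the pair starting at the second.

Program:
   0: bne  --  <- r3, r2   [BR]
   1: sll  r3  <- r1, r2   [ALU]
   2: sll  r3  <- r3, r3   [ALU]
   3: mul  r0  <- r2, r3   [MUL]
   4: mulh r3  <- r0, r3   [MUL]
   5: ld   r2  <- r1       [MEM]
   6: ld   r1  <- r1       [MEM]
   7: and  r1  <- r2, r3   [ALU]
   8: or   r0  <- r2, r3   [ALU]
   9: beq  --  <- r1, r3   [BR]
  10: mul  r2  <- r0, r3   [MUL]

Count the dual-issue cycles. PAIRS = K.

PAIRS = 3

#0 head=0: bne sll i0+i1 2-wide
#1 head=2: sll i2 RAW r3
#2 head=3: mul i3 no-port MUL/MUL
#3 head=4: mulh i4 no-port MUL/MEM
#4 head=5: ld i5 no-port MEM/MEM
#5 head=6: ld i6 WAW r1
#6 head=7: and or i7+i8 2-wide
#7 head=9: beq mul i9+i10 2-wide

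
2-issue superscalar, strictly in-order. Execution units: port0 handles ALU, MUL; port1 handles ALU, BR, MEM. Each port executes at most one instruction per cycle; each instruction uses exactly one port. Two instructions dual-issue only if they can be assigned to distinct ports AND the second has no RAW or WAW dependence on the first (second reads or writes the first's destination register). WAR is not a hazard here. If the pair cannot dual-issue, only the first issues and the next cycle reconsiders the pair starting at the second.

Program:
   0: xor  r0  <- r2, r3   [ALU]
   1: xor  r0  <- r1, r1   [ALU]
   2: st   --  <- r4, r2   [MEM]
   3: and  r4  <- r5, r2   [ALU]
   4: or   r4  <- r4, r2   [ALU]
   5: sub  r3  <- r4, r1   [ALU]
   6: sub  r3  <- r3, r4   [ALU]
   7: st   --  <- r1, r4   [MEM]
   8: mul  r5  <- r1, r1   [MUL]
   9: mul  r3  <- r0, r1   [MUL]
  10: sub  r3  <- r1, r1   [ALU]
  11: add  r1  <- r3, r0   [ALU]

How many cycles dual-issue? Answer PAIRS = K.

[0] i0  xor.ALU  -- WAW r0
[1] i1,i2  xor.ALU+st.MEM  -- dual
[2] i3  and.ALU  -- RAW+WAW r4
[3] i4  or.ALU  -- RAW r4
[4] i5  sub.ALU  -- RAW+WAW r3
[5] i6,i7  sub.ALU+st.MEM  -- dual
[6] i8  mul.MUL  -- no-port MUL/MUL
[7] i9  mul.MUL  -- WAW r3
[8] i10  sub.ALU  -- RAW r3
[9] i11  add.ALU  -- tail

PAIRS = 2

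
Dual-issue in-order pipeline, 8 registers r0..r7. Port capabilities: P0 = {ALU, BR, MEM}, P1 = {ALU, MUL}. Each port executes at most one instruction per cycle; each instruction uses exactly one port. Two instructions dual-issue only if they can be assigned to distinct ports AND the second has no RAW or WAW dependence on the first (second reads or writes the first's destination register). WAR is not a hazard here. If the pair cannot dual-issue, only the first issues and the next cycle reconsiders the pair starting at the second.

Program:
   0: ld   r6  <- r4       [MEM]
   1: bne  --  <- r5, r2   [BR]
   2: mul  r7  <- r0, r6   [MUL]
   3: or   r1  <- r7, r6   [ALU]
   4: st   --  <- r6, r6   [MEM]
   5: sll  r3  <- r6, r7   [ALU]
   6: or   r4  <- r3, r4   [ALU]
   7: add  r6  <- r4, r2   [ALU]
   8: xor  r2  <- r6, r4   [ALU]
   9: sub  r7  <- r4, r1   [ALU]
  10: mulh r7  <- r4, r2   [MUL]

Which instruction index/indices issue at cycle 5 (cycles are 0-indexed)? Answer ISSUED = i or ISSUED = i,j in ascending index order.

[0] i0  ld.MEM  -- no-port MEM/BR
[1] i1+i2  bne.BR+mul.MUL  -- pair
[2] i3+i4  or.ALU+st.MEM  -- pair
[3] i5  sll.ALU  -- RAW r3
[4] i6  or.ALU  -- RAW r4
[5] i7  add.ALU  -- RAW r6
[6] i8+i9  xor.ALU+sub.ALU  -- pair
[7] i10  mulh.MUL  -- tail

ISSUED = 7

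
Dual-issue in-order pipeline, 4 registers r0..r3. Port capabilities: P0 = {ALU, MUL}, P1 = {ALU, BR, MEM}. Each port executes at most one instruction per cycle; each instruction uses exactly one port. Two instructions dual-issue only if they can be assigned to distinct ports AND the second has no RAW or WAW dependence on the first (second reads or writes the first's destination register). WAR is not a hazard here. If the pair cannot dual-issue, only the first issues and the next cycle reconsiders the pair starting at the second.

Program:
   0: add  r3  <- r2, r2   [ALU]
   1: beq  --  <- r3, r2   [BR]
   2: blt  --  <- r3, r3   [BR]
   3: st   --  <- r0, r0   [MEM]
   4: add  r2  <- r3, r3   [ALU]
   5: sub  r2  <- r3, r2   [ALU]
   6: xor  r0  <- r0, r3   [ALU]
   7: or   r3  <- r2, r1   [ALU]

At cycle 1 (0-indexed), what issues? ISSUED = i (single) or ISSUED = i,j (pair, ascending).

ISSUED = 1

t=0 i0:add.ALU ; RAW r3
t=1 i1:beq.BR ; no-port BR/BR
t=2 i2:blt.BR ; no-port BR/MEM
t=3 i3,i4:st.MEM;add.ALU ; dual
t=4 i5,i6:sub.ALU;xor.ALU ; dual
t=5 i7:or.ALU ; tail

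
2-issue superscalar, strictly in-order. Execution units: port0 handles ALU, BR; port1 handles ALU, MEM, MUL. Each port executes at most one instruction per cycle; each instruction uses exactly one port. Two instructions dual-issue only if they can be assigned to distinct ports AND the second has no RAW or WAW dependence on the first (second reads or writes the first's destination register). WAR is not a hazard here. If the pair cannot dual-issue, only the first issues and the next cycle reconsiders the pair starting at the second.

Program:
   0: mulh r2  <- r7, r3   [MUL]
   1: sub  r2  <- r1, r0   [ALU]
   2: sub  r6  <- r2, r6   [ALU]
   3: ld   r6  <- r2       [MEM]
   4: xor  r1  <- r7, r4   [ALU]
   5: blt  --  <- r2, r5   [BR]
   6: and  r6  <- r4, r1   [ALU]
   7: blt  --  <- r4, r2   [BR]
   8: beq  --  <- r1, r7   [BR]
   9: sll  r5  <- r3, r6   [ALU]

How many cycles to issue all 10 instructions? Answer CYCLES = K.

CYCLES = 7

[0] i0  mulh.MUL  -- WAW r2
[1] i1  sub.ALU  -- RAW r2
[2] i2  sub.ALU  -- WAW r6
[3] i3/i4  ld.MEM;xor.ALU  -- 2-wide
[4] i5/i6  blt.BR;and.ALU  -- 2-wide
[5] i7  blt.BR  -- no-port BR/BR
[6] i8/i9  beq.BR;sll.ALU  -- 2-wide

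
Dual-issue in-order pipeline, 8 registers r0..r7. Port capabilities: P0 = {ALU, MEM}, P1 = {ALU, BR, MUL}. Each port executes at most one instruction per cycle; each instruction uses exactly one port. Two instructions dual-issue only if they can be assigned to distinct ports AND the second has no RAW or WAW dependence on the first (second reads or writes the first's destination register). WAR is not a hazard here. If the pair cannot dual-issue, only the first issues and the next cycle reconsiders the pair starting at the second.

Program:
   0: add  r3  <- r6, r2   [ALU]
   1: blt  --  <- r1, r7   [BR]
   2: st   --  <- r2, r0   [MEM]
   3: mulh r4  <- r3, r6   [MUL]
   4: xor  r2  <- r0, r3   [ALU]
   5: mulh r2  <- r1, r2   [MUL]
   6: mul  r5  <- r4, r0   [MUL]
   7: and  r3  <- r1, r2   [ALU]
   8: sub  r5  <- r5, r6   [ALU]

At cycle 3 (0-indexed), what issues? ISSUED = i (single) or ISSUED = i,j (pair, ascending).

0. add.ALU/blt.BR @i0&i1  | dual
1. st.MEM/mulh.MUL @i2&i3  | dual
2. xor.ALU @i4  | RAW+WAW r2
3. mulh.MUL @i5  | no-port MUL/MUL
4. mul.MUL/and.ALU @i6&i7  | dual
5. sub.ALU @i8  | tail

ISSUED = 5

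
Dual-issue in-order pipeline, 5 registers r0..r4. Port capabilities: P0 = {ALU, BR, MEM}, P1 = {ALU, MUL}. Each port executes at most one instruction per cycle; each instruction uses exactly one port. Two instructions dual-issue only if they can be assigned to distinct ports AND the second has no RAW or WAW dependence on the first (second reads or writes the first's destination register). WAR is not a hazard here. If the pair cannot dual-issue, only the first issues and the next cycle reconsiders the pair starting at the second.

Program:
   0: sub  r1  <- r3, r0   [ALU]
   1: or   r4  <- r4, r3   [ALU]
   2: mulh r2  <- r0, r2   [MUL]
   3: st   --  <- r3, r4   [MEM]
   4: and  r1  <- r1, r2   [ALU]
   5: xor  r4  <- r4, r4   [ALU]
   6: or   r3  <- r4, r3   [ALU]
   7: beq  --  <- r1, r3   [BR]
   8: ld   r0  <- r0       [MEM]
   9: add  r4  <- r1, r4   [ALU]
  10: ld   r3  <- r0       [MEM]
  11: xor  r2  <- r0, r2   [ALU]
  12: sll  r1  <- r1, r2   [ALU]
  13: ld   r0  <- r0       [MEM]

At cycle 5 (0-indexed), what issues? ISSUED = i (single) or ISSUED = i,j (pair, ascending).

ISSUED = 8,9

[0] i0+i1  sub.ALU;or.ALU  -- dual
[1] i2+i3  mulh.MUL;st.MEM  -- dual
[2] i4+i5  and.ALU;xor.ALU  -- dual
[3] i6  or.ALU  -- RAW r3
[4] i7  beq.BR  -- no-port BR/MEM
[5] i8+i9  ld.MEM;add.ALU  -- dual
[6] i10+i11  ld.MEM;xor.ALU  -- dual
[7] i12+i13  sll.ALU;ld.MEM  -- dual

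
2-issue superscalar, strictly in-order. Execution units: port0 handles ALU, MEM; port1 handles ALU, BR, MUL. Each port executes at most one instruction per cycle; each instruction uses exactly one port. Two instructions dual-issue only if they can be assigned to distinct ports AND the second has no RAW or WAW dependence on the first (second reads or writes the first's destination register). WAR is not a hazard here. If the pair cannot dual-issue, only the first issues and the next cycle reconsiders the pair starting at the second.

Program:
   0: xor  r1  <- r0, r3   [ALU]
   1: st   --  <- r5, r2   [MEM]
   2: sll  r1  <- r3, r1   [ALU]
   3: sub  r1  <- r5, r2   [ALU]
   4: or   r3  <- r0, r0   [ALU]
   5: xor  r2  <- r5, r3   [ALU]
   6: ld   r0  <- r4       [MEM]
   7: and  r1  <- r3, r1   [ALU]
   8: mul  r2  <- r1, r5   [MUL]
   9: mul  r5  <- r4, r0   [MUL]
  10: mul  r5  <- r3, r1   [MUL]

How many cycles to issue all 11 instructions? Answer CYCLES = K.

[0] i0/i1  xor.ALU;st.MEM  -- pair
[1] i2  sll.ALU  -- WAW r1
[2] i3/i4  sub.ALU;or.ALU  -- pair
[3] i5/i6  xor.ALU;ld.MEM  -- pair
[4] i7  and.ALU  -- RAW r1
[5] i8  mul.MUL  -- no-port MUL/MUL
[6] i9  mul.MUL  -- no-port MUL/MUL
[7] i10  mul.MUL  -- tail

CYCLES = 8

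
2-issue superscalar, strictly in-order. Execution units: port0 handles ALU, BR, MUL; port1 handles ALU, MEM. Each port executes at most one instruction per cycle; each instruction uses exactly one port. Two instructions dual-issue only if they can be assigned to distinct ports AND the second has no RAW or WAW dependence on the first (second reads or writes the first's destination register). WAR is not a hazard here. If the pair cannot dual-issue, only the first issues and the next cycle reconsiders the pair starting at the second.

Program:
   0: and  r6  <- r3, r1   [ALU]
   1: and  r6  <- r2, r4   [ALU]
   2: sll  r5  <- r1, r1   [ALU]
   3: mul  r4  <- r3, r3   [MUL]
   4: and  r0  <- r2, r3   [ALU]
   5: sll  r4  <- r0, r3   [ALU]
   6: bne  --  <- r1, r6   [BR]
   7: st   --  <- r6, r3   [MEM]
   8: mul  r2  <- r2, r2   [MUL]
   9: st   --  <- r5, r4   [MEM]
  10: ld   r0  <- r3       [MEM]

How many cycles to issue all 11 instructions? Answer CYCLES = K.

CYCLES = 7

[0] i0  and  -- WAW r6
[1] i1&i2  and+sll  -- dual
[2] i3&i4  mul+and  -- dual
[3] i5&i6  sll+bne  -- dual
[4] i7&i8  st+mul  -- dual
[5] i9  st  -- no-port MEM/MEM
[6] i10  ld  -- tail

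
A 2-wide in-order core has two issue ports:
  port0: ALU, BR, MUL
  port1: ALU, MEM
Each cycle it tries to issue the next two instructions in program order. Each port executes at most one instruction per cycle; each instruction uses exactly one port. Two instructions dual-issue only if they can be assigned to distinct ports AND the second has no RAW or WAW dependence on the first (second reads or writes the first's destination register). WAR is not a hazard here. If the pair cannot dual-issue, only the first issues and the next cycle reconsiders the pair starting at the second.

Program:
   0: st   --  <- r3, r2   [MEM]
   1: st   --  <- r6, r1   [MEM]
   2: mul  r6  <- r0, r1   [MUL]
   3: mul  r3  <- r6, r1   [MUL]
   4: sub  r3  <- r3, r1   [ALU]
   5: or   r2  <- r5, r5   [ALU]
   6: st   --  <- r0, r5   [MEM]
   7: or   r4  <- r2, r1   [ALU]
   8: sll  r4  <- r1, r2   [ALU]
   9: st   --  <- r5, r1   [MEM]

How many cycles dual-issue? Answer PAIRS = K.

PAIRS = 4

  cy0 -> i0 (st.MEM) no-port MEM/MEM
  cy1 -> i1,i2 (st.MEM+mul.MUL) 2-wide
  cy2 -> i3 (mul.MUL) RAW+WAW r3
  cy3 -> i4,i5 (sub.ALU+or.ALU) 2-wide
  cy4 -> i6,i7 (st.MEM+or.ALU) 2-wide
  cy5 -> i8,i9 (sll.ALU+st.MEM) 2-wide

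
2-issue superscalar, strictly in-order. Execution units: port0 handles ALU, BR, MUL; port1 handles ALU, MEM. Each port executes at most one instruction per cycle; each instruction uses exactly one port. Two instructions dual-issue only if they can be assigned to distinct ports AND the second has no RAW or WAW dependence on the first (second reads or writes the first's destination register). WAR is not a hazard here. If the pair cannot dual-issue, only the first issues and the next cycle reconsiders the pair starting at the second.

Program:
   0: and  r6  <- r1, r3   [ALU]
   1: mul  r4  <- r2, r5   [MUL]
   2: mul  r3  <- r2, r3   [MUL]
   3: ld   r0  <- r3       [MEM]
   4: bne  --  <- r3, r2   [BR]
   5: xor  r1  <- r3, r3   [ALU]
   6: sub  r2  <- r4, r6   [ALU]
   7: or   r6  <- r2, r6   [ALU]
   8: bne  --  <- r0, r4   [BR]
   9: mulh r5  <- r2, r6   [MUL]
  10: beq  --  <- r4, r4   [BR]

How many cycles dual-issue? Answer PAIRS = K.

t=0 i0/i1:and;mul ; dual
t=1 i2:mul ; RAW r3
t=2 i3/i4:ld;bne ; dual
t=3 i5/i6:xor;sub ; dual
t=4 i7/i8:or;bne ; dual
t=5 i9:mulh ; no-port MUL/BR
t=6 i10:beq ; tail

PAIRS = 4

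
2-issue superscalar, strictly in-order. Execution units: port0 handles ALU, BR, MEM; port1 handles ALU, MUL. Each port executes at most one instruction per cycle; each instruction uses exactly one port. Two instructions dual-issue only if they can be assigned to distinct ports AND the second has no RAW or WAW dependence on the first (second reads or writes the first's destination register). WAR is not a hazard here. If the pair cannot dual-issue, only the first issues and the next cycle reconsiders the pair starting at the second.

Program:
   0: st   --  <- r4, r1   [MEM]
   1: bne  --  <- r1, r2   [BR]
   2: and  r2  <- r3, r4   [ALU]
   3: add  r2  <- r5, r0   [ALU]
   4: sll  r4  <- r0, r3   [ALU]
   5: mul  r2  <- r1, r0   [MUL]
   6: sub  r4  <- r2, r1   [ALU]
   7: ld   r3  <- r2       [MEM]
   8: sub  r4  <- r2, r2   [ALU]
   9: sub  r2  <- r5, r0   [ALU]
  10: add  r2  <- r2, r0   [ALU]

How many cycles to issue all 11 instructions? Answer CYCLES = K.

CYCLES = 7

0. st.MEM @i0  | no-port MEM/BR
1. bne.BR/and.ALU @i1,i2  | dual
2. add.ALU/sll.ALU @i3,i4  | dual
3. mul.MUL @i5  | RAW r2
4. sub.ALU/ld.MEM @i6,i7  | dual
5. sub.ALU/sub.ALU @i8,i9  | dual
6. add.ALU @i10  | tail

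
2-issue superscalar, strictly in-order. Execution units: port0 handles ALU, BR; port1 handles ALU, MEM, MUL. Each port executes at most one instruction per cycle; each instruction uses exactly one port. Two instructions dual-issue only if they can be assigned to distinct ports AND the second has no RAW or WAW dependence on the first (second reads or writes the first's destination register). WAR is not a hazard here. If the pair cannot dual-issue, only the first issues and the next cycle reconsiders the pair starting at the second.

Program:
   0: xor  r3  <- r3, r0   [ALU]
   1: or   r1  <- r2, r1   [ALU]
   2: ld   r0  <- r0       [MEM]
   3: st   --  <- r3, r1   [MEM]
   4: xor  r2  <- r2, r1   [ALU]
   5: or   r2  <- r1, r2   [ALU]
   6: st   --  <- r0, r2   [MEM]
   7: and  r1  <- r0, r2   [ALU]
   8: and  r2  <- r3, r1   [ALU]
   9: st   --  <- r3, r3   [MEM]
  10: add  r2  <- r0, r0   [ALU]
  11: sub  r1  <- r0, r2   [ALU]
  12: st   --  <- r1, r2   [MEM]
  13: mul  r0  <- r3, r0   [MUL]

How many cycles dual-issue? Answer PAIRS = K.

PAIRS = 4

0. xor.ALU;or.ALU @i0/i1  | dual
1. ld.MEM @i2  | no-port MEM/MEM
2. st.MEM;xor.ALU @i3/i4  | dual
3. or.ALU @i5  | RAW r2
4. st.MEM;and.ALU @i6/i7  | dual
5. and.ALU;st.MEM @i8/i9  | dual
6. add.ALU @i10  | RAW r2
7. sub.ALU @i11  | RAW r1
8. st.MEM @i12  | no-port MEM/MUL
9. mul.MUL @i13  | tail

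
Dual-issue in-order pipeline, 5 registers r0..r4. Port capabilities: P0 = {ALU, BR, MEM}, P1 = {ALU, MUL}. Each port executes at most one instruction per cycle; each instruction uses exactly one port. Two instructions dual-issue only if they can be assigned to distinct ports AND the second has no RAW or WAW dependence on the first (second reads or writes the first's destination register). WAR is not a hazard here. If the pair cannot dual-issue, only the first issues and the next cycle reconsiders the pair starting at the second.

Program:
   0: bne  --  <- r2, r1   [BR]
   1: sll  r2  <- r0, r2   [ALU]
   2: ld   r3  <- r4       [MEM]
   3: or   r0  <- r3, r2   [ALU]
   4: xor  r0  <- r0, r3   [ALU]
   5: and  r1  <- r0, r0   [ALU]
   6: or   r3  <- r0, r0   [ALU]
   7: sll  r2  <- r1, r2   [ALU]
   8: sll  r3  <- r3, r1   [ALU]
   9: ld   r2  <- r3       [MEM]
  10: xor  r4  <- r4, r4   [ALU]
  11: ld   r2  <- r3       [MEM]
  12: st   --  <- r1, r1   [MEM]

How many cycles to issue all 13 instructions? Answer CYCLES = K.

CYCLES = 9

0. bne.BR;sll.ALU @i0/i1  | dual
1. ld.MEM @i2  | RAW r3
2. or.ALU @i3  | RAW+WAW r0
3. xor.ALU @i4  | RAW r0
4. and.ALU;or.ALU @i5/i6  | dual
5. sll.ALU;sll.ALU @i7/i8  | dual
6. ld.MEM;xor.ALU @i9/i10  | dual
7. ld.MEM @i11  | no-port MEM/MEM
8. st.MEM @i12  | tail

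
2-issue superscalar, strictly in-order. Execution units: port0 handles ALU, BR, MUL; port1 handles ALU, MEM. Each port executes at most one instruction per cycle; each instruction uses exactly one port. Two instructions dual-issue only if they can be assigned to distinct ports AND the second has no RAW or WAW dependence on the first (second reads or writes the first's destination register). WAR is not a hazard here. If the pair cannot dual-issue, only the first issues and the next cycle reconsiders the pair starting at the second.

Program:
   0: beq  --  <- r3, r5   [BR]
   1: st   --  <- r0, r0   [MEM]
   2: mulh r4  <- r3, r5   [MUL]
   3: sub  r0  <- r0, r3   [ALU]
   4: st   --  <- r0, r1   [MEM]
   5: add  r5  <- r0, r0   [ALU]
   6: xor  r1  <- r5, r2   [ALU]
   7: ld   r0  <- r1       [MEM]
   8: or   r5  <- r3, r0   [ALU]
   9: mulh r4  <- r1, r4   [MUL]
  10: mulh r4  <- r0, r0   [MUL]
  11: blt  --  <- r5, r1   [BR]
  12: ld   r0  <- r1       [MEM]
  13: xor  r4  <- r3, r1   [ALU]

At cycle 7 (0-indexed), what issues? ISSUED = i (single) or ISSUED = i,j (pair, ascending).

  cy0 -> i0/i1 (beq/st) 2-wide
  cy1 -> i2/i3 (mulh/sub) 2-wide
  cy2 -> i4/i5 (st/add) 2-wide
  cy3 -> i6 (xor) RAW r1
  cy4 -> i7 (ld) RAW r0
  cy5 -> i8/i9 (or/mulh) 2-wide
  cy6 -> i10 (mulh) no-port MUL/BR
  cy7 -> i11/i12 (blt/ld) 2-wide
  cy8 -> i13 (xor) tail

ISSUED = 11,12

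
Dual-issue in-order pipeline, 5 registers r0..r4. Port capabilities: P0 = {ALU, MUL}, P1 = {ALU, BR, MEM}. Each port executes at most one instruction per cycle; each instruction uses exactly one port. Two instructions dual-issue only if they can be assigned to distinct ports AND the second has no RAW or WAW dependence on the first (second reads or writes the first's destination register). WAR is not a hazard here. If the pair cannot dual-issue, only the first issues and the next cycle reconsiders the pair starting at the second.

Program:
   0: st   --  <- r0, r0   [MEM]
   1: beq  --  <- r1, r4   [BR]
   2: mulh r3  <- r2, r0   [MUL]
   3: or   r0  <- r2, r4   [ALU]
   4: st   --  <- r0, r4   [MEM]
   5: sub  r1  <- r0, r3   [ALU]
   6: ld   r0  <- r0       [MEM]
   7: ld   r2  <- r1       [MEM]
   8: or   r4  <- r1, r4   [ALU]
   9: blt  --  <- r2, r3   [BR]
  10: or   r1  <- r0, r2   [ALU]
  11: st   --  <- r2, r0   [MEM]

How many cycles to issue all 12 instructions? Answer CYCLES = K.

CYCLES = 8

[0] i0  st  -- no-port MEM/BR
[1] i1&i2  beq+mulh  -- dual
[2] i3  or  -- RAW r0
[3] i4&i5  st+sub  -- dual
[4] i6  ld  -- no-port MEM/MEM
[5] i7&i8  ld+or  -- dual
[6] i9&i10  blt+or  -- dual
[7] i11  st  -- tail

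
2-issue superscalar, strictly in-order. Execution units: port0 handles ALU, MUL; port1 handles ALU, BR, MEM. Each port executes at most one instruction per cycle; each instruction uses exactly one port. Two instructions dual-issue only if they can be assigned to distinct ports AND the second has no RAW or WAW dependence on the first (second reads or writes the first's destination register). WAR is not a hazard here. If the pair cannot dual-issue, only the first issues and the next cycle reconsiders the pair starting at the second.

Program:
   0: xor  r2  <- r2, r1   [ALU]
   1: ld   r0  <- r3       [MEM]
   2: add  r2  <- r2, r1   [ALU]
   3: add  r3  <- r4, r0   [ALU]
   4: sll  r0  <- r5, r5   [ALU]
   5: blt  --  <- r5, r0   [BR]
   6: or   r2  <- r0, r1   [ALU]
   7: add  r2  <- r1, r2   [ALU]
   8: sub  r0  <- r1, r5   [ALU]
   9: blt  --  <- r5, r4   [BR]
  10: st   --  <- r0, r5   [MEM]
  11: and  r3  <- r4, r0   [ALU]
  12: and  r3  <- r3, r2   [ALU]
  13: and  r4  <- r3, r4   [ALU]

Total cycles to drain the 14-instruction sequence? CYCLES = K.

  cy0 -> i0,i1 (xor.ALU ld.MEM) pair
  cy1 -> i2,i3 (add.ALU add.ALU) pair
  cy2 -> i4 (sll.ALU) RAW r0
  cy3 -> i5,i6 (blt.BR or.ALU) pair
  cy4 -> i7,i8 (add.ALU sub.ALU) pair
  cy5 -> i9 (blt.BR) no-port BR/MEM
  cy6 -> i10,i11 (st.MEM and.ALU) pair
  cy7 -> i12 (and.ALU) RAW r3
  cy8 -> i13 (and.ALU) tail

CYCLES = 9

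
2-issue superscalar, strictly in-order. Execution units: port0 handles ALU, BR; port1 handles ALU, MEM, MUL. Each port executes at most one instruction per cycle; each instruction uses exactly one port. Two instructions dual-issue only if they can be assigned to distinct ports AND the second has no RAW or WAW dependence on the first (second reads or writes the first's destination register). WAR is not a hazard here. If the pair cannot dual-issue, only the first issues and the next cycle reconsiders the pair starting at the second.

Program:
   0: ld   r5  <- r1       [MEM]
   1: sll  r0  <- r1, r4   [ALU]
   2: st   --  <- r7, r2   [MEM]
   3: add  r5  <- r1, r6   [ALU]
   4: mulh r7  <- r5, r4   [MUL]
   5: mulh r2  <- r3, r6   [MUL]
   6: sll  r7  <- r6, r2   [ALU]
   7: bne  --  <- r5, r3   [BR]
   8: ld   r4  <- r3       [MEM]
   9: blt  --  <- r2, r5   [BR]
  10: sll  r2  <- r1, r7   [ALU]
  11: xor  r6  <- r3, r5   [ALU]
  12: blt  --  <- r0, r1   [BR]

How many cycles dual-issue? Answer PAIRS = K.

c0: i0/i1 ld.MEM/sll.ALU  2-wide
c1: i2/i3 st.MEM/add.ALU  2-wide
c2: i4 mulh.MUL  no-port MUL/MUL
c3: i5 mulh.MUL  RAW r2
c4: i6/i7 sll.ALU/bne.BR  2-wide
c5: i8/i9 ld.MEM/blt.BR  2-wide
c6: i10/i11 sll.ALU/xor.ALU  2-wide
c7: i12 blt.BR  tail

PAIRS = 5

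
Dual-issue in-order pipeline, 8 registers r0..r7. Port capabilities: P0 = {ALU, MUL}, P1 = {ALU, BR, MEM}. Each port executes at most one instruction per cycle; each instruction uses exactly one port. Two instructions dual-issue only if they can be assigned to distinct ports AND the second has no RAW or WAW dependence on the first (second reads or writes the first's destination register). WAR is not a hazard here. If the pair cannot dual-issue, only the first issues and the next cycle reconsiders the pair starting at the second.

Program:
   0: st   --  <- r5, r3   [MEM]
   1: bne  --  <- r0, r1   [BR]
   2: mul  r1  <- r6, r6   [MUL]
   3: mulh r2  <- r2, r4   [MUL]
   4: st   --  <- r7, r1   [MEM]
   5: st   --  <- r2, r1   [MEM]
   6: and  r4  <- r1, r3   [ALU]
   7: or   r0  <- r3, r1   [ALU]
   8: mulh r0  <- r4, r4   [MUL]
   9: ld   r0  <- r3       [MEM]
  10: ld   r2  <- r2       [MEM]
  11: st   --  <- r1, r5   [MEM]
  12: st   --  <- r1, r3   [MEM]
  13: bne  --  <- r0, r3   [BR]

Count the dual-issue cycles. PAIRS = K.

PAIRS = 3

0. st @i0  | no-port MEM/BR
1. bne+mul @i1,i2  | 2-wide
2. mulh+st @i3,i4  | 2-wide
3. st+and @i5,i6  | 2-wide
4. or @i7  | WAW r0
5. mulh @i8  | WAW r0
6. ld @i9  | no-port MEM/MEM
7. ld @i10  | no-port MEM/MEM
8. st @i11  | no-port MEM/MEM
9. st @i12  | no-port MEM/BR
10. bne @i13  | tail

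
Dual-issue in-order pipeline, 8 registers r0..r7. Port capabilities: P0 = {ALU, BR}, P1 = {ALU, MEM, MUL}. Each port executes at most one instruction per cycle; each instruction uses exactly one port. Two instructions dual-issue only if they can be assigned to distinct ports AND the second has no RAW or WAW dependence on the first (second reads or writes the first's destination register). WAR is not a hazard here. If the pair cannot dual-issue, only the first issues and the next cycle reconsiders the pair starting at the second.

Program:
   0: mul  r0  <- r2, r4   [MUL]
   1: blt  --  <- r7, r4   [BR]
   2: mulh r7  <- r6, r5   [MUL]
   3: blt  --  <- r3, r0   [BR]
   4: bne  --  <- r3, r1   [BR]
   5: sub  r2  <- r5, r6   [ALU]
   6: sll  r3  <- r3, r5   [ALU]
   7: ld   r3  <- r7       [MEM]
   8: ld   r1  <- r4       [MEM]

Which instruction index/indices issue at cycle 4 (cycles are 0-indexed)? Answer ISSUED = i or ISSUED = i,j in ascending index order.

ISSUED = 7

#0 head=0: mul.MUL blt.BR i0/i1 pair
#1 head=2: mulh.MUL blt.BR i2/i3 pair
#2 head=4: bne.BR sub.ALU i4/i5 pair
#3 head=6: sll.ALU i6 WAW r3
#4 head=7: ld.MEM i7 no-port MEM/MEM
#5 head=8: ld.MEM i8 tail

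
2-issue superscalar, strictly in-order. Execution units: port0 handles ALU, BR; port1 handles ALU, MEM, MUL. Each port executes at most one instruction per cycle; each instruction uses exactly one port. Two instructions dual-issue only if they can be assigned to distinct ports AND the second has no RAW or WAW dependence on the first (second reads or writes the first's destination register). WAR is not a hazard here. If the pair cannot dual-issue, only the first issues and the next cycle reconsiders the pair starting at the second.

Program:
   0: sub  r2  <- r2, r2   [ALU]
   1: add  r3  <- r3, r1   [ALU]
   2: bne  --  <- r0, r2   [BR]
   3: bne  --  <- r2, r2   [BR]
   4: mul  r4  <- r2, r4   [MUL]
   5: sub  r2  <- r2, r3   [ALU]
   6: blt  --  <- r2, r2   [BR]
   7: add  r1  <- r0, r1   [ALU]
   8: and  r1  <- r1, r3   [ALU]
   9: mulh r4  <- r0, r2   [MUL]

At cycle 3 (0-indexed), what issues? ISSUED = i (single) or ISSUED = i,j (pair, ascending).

c0: i0,i1 sub.ALU/add.ALU  2-wide
c1: i2 bne.BR  no-port BR/BR
c2: i3,i4 bne.BR/mul.MUL  2-wide
c3: i5 sub.ALU  RAW r2
c4: i6,i7 blt.BR/add.ALU  2-wide
c5: i8,i9 and.ALU/mulh.MUL  2-wide

ISSUED = 5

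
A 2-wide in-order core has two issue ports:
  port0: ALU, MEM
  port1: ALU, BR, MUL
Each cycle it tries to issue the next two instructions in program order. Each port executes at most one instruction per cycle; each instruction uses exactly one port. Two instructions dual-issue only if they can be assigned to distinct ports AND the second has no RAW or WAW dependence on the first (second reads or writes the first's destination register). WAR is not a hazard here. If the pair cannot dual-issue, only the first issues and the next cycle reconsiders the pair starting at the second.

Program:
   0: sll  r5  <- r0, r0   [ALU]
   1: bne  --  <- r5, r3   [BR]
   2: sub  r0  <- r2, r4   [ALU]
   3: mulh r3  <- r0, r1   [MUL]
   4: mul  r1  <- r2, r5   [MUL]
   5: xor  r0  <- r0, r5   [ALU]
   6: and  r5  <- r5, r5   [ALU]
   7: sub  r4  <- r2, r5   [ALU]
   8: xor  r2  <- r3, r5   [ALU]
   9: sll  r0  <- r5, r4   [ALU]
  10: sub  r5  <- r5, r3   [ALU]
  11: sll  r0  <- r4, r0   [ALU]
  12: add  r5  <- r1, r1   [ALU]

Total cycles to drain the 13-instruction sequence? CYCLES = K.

CYCLES = 8

#0 head=0: sll i0 RAW r5
#1 head=1: bne sub i1,i2 pair
#2 head=3: mulh i3 no-port MUL/MUL
#3 head=4: mul xor i4,i5 pair
#4 head=6: and i6 RAW r5
#5 head=7: sub xor i7,i8 pair
#6 head=9: sll sub i9,i10 pair
#7 head=11: sll add i11,i12 pair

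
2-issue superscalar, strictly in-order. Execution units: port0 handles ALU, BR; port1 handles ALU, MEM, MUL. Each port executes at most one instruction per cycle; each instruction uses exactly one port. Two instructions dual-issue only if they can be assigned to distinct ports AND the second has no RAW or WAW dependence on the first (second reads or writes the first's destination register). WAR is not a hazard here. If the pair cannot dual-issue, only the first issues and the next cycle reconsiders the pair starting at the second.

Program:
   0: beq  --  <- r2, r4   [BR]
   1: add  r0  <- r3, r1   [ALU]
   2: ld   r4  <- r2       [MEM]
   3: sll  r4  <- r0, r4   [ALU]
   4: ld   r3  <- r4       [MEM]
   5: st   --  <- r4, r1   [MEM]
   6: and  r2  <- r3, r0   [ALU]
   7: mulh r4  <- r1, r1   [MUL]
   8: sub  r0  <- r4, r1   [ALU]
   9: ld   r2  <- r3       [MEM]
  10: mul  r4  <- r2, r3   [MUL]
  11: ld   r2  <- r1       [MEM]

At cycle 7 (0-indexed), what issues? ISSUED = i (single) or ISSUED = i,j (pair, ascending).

ISSUED = 10

#0 head=0: beq add i0,i1 dual
#1 head=2: ld i2 RAW+WAW r4
#2 head=3: sll i3 RAW r4
#3 head=4: ld i4 no-port MEM/MEM
#4 head=5: st and i5,i6 dual
#5 head=7: mulh i7 RAW r4
#6 head=8: sub ld i8,i9 dual
#7 head=10: mul i10 no-port MUL/MEM
#8 head=11: ld i11 tail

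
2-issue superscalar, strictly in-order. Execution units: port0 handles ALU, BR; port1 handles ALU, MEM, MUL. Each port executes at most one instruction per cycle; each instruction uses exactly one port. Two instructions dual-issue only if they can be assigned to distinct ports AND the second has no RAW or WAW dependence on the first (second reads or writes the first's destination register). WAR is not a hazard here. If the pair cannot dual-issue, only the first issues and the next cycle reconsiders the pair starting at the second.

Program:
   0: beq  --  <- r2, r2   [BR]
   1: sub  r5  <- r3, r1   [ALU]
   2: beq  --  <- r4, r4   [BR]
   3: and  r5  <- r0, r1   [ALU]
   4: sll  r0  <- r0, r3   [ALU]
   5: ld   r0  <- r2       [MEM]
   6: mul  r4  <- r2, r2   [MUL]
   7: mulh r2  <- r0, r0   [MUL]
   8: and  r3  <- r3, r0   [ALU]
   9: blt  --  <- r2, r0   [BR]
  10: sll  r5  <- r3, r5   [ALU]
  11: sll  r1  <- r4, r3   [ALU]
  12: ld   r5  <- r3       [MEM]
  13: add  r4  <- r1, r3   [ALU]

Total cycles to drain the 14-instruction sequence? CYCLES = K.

CYCLES = 9

c0: i0&i1 beq;sub  pair
c1: i2&i3 beq;and  pair
c2: i4 sll  WAW r0
c3: i5 ld  no-port MEM/MUL
c4: i6 mul  no-port MUL/MUL
c5: i7&i8 mulh;and  pair
c6: i9&i10 blt;sll  pair
c7: i11&i12 sll;ld  pair
c8: i13 add  tail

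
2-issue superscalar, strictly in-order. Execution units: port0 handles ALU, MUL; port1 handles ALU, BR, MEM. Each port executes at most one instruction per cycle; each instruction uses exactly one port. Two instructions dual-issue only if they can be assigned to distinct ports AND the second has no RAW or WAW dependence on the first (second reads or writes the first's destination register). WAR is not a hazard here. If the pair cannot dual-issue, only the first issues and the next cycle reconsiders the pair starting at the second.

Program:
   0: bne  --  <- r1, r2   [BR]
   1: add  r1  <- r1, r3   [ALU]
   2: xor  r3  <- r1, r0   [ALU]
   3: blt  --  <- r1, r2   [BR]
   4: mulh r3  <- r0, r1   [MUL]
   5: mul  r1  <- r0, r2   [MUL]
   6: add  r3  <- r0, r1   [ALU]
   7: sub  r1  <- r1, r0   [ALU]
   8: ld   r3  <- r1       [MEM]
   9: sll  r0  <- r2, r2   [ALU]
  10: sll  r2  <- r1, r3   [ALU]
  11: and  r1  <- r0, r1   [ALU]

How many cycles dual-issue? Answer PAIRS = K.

PAIRS = 5

t=0 i0,i1:bne+add ; pair
t=1 i2,i3:xor+blt ; pair
t=2 i4:mulh ; no-port MUL/MUL
t=3 i5:mul ; RAW r1
t=4 i6,i7:add+sub ; pair
t=5 i8,i9:ld+sll ; pair
t=6 i10,i11:sll+and ; pair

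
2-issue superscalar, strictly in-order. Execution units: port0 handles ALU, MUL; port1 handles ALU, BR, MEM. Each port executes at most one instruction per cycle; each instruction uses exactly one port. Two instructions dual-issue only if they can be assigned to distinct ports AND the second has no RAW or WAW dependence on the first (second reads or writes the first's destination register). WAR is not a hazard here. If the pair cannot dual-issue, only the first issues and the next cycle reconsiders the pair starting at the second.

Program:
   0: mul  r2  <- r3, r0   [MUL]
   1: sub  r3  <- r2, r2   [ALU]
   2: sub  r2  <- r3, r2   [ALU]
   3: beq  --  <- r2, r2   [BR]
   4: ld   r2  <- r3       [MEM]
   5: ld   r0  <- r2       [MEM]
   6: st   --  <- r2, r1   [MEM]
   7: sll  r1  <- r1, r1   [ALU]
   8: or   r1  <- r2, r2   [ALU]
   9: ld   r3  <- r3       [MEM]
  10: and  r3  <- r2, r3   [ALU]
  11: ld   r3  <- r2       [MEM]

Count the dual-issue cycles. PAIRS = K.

  cy0 -> i0 (mul.MUL) RAW r2
  cy1 -> i1 (sub.ALU) RAW r3
  cy2 -> i2 (sub.ALU) RAW r2
  cy3 -> i3 (beq.BR) no-port BR/MEM
  cy4 -> i4 (ld.MEM) no-port MEM/MEM
  cy5 -> i5 (ld.MEM) no-port MEM/MEM
  cy6 -> i6,i7 (st.MEM+sll.ALU) 2-wide
  cy7 -> i8,i9 (or.ALU+ld.MEM) 2-wide
  cy8 -> i10 (and.ALU) WAW r3
  cy9 -> i11 (ld.MEM) tail

PAIRS = 2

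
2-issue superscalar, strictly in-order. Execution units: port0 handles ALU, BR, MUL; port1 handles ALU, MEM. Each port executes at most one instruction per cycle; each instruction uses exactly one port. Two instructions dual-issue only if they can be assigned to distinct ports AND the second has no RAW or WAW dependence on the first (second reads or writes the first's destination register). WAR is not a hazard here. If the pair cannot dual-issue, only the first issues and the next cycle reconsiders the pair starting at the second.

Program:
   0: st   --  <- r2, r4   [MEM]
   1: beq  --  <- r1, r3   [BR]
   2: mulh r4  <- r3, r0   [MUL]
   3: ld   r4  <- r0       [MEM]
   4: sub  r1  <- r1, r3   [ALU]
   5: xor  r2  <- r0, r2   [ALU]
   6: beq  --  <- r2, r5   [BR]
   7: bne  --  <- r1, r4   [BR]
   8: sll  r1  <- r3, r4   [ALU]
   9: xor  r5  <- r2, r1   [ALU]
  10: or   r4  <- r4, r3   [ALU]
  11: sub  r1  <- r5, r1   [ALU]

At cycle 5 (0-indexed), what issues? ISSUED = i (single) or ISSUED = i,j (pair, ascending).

ISSUED = 7,8

#0 head=0: st beq i0/i1 2-wide
#1 head=2: mulh i2 WAW r4
#2 head=3: ld sub i3/i4 2-wide
#3 head=5: xor i5 RAW r2
#4 head=6: beq i6 no-port BR/BR
#5 head=7: bne sll i7/i8 2-wide
#6 head=9: xor or i9/i10 2-wide
#7 head=11: sub i11 tail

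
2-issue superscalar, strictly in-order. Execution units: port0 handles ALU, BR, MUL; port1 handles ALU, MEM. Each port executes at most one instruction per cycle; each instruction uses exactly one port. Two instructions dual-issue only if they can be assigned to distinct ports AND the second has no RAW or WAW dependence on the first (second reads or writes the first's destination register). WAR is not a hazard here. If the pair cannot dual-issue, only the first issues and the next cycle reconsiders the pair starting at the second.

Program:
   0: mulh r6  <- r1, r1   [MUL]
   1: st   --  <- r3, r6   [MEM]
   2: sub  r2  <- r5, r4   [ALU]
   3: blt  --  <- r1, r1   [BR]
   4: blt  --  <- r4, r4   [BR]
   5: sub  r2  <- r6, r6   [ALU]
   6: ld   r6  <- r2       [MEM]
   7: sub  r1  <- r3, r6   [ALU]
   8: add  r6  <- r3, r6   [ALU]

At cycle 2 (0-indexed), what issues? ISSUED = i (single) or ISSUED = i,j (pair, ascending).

ISSUED = 3

[0] i0  mulh  -- RAW r6
[1] i1/i2  st/sub  -- 2-wide
[2] i3  blt  -- no-port BR/BR
[3] i4/i5  blt/sub  -- 2-wide
[4] i6  ld  -- RAW r6
[5] i7/i8  sub/add  -- 2-wide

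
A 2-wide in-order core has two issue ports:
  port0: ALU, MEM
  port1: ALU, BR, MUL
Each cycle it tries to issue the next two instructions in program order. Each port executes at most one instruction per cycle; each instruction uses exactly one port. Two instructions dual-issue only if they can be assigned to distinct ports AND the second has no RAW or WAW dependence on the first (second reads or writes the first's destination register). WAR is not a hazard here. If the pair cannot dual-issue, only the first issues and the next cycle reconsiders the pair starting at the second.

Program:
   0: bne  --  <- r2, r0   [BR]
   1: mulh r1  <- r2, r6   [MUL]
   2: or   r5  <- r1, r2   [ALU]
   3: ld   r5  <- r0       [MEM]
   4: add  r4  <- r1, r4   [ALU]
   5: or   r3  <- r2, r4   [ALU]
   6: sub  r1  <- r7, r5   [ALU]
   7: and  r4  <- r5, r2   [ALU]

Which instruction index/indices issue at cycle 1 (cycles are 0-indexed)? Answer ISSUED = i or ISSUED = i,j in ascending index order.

ISSUED = 1

0. bne.BR @i0  | no-port BR/MUL
1. mulh.MUL @i1  | RAW r1
2. or.ALU @i2  | WAW r5
3. ld.MEM/add.ALU @i3/i4  | pair
4. or.ALU/sub.ALU @i5/i6  | pair
5. and.ALU @i7  | tail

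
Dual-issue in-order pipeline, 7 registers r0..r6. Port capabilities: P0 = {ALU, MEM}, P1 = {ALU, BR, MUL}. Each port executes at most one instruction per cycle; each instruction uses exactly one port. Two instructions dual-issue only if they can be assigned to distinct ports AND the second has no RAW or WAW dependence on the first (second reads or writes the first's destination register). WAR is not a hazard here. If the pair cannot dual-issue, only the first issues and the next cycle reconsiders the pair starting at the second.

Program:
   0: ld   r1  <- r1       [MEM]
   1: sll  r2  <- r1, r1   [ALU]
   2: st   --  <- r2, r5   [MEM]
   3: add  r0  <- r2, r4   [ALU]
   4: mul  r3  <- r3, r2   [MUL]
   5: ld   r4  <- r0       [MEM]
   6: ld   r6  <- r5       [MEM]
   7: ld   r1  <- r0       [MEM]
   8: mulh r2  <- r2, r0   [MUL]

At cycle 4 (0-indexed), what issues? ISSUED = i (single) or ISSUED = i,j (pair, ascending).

ISSUED = 6

t=0 i0:ld ; RAW r1
t=1 i1:sll ; RAW r2
t=2 i2,i3:st add ; 2-wide
t=3 i4,i5:mul ld ; 2-wide
t=4 i6:ld ; no-port MEM/MEM
t=5 i7,i8:ld mulh ; 2-wide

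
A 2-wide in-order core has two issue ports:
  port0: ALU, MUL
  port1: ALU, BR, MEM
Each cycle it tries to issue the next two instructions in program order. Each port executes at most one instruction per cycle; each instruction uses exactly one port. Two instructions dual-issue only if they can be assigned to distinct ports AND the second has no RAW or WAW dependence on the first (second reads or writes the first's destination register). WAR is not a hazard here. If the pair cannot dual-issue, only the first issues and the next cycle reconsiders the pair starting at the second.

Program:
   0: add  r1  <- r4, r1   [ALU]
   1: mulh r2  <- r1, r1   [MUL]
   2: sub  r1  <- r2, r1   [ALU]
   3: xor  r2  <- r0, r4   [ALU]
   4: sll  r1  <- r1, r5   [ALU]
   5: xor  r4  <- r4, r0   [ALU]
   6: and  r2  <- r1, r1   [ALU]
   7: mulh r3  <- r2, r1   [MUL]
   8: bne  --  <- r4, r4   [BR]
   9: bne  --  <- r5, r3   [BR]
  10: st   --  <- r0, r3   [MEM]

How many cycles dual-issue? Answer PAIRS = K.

PAIRS = 3

#0 head=0: add i0 RAW r1
#1 head=1: mulh i1 RAW r2
#2 head=2: sub/xor i2&i3 2-wide
#3 head=4: sll/xor i4&i5 2-wide
#4 head=6: and i6 RAW r2
#5 head=7: mulh/bne i7&i8 2-wide
#6 head=9: bne i9 no-port BR/MEM
#7 head=10: st i10 tail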